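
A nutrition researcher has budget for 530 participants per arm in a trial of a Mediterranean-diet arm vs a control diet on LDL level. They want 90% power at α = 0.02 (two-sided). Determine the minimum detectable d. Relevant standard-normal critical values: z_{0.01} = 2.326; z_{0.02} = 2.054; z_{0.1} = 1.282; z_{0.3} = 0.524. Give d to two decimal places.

d_min ≈ 0.22

For two independent groups of n = 530 each: d_min = (z_{α/2} + z_β)·√(2/n).
z-sum = 2.326 + 1.282 = 3.608.
d_min = 3.608 × √(2/530) = 3.608 × 0.0614 = 0.222.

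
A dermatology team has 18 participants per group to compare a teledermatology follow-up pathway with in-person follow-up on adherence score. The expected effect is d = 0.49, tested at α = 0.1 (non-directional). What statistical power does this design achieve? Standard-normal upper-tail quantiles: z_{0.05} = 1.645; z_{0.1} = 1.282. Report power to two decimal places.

power ≈ 0.43

For two equal groups, power = Φ(d·√(n/2) − z_{α/2}).
d·√(n/2) = 0.49 × √(18/2) = 0.49 × 3.000 = 1.470.
z_β = 1.470 − 1.645 = -0.175.
Power = Φ(-0.175) = 0.431.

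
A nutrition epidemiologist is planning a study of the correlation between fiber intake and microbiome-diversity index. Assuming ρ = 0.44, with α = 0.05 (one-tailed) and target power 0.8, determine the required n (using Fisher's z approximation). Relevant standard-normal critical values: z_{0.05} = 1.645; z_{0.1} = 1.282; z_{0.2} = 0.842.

n = 31

Fisher's z: C = ½·ln((1+r)/(1−r)) = ½·ln(2.5714) = 0.4722.
n = ((z_{α} + z_β)/C)² + 3.
(1.645 + 0.842) / 0.4722 = 2.487 / 0.4722 = 5.267.
n = 5.267² + 3 = 27.74 + 3 = 30.7.
Round up.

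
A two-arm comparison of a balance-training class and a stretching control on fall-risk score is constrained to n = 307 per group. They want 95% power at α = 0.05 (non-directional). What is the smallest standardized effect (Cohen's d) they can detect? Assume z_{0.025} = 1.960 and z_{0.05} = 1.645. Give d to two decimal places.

For two independent groups of n = 307 each: d_min = (z_{α/2} + z_β)·√(2/n).
z-sum = 1.960 + 1.645 = 3.605.
d_min = 3.605 × √(2/307) = 3.605 × 0.0807 = 0.291.

d_min ≈ 0.29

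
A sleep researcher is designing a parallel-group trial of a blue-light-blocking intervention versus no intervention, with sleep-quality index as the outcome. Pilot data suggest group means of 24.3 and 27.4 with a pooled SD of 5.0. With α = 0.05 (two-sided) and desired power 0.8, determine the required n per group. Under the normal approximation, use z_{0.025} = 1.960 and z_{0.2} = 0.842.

n = 41 per group

Cohen's d = |M₁ − M₂| / SD_pooled = |24.3 − 27.4| / 5.0 = 3.1 / 5.0 = 0.620.
For two independent groups with equal n: n = 2·((z_{α/2} + z_β) / d)².
z_{α/2} + z_β = 1.960 + 0.842 = 2.802.
n = 2 × (2.802 / 0.620)² = 2 × 4.519² = 2 × 20.42 = 40.8.
Round up to the next whole participant.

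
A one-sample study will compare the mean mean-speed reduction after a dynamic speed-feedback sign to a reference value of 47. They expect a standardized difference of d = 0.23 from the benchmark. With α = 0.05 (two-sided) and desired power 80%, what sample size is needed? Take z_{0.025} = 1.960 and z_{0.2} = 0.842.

n = 149

For a one-sample test: n = ((z_{α/2} + z_β) / d)².
z_{α/2} + z_β = 1.960 + 0.842 = 2.802.
n = (2.802 / 0.23)² = 12.183² = 148.42.
Round up.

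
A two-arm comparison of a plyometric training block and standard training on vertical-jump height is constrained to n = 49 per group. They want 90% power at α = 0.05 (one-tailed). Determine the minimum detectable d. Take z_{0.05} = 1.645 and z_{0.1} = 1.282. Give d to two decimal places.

d_min ≈ 0.59

For two independent groups of n = 49 each: d_min = (z_{α} + z_β)·√(2/n).
z-sum = 1.645 + 1.282 = 2.927.
d_min = 2.927 × √(2/49) = 2.927 × 0.2020 = 0.591.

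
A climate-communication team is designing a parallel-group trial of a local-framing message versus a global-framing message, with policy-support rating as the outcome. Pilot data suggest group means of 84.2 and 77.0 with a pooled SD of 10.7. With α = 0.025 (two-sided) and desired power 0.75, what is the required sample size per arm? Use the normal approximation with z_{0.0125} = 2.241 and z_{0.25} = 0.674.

Cohen's d = |M₁ − M₂| / SD_pooled = |84.2 − 77.0| / 10.7 = 7.2 / 10.7 = 0.673.
For two independent groups with equal n: n = 2·((z_{α/2} + z_β) / d)².
z_{α/2} + z_β = 2.241 + 0.674 = 2.915.
n = 2 × (2.915 / 0.673)² = 2 × 4.331² = 2 × 18.76 = 37.5.
Round up to the next whole participant.

n = 38 per group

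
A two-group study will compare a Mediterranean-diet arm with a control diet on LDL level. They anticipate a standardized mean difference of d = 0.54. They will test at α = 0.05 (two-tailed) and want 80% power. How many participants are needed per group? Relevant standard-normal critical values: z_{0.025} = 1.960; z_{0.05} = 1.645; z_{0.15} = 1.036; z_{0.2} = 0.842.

n = 54 per group

For two independent groups with equal n: n = 2·((z_{α/2} + z_β) / d)².
z_{α/2} + z_β = 1.960 + 0.842 = 2.802.
n = 2 × (2.802 / 0.54)² = 2 × 5.189² = 2 × 26.92 = 53.8.
Round up to the next whole participant.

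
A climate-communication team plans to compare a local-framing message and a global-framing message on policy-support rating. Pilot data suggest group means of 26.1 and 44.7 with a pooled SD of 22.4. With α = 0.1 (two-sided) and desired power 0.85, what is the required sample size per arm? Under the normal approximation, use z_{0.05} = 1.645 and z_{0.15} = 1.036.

Cohen's d = |M₁ − M₂| / SD_pooled = |26.1 − 44.7| / 22.4 = 18.6 / 22.4 = 0.830.
For two independent groups with equal n: n = 2·((z_{α/2} + z_β) / d)².
z_{α/2} + z_β = 1.645 + 1.036 = 2.681.
n = 2 × (2.681 / 0.830)² = 2 × 3.230² = 2 × 10.43 = 20.9.
Round up to the next whole participant.

n = 21 per group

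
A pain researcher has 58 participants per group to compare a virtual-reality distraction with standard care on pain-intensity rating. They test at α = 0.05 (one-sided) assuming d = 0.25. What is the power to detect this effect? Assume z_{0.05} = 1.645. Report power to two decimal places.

For two equal groups, power = Φ(d·√(n/2) − z_{α}).
d·√(n/2) = 0.25 × √(58/2) = 0.25 × 5.385 = 1.346.
z_β = 1.346 − 1.645 = -0.299.
Power = Φ(-0.299) = 0.383.

power ≈ 0.38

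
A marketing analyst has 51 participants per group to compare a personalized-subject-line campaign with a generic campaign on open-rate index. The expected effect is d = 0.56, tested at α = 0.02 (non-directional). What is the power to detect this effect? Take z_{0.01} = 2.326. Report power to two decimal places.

power ≈ 0.69

For two equal groups, power = Φ(d·√(n/2) − z_{α/2}).
d·√(n/2) = 0.56 × √(51/2) = 0.56 × 5.050 = 2.828.
z_β = 2.828 − 2.326 = 0.502.
Power = Φ(0.502) = 0.692.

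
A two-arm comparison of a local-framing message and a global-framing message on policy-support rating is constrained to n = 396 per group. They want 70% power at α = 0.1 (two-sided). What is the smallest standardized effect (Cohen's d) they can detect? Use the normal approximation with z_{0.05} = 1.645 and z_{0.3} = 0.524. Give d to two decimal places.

For two independent groups of n = 396 each: d_min = (z_{α/2} + z_β)·√(2/n).
z-sum = 1.645 + 0.524 = 2.169.
d_min = 2.169 × √(2/396) = 2.169 × 0.0711 = 0.154.

d_min ≈ 0.15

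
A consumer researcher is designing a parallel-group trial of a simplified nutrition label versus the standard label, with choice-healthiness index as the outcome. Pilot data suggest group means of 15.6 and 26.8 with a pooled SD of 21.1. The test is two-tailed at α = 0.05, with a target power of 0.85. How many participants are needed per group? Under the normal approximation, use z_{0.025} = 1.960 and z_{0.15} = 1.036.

Cohen's d = |M₁ − M₂| / SD_pooled = |15.6 − 26.8| / 21.1 = 11.2 / 21.1 = 0.531.
For two independent groups with equal n: n = 2·((z_{α/2} + z_β) / d)².
z_{α/2} + z_β = 1.960 + 1.036 = 2.996.
n = 2 × (2.996 / 0.531)² = 2 × 5.642² = 2 × 31.83 = 63.7.
Round up to the next whole participant.

n = 64 per group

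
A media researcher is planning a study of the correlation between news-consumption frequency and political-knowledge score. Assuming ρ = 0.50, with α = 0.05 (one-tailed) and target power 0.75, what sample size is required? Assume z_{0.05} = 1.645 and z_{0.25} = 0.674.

Fisher's z: C = ½·ln((1+r)/(1−r)) = ½·ln(3.0000) = 0.5493.
n = ((z_{α} + z_β)/C)² + 3.
(1.645 + 0.674) / 0.5493 = 2.319 / 0.5493 = 4.222.
n = 4.222² + 3 = 17.82 + 3 = 20.8.
Round up.

n = 21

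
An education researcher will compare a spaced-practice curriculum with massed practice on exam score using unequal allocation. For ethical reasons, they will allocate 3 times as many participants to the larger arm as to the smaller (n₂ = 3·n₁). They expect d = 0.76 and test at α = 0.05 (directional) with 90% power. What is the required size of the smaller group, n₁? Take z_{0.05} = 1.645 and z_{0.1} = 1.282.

n₁ = 20

With allocation ratio k = n₂/n₁ = 3, Var(x̄₁−x̄₂) = σ²(1/n₁ + 1/(k·n₁)) = σ²·(k+1)/(k·n₁).
So n₁ = (1 + 1/k)·((z_{α} + z_β)/d)² = 1.333 × (2.927/0.76)².
n₁ = 1.333 × 14.83 = 19.8.
Round up: n₁ = 20, giving n₂ = 3 × 20 = 60.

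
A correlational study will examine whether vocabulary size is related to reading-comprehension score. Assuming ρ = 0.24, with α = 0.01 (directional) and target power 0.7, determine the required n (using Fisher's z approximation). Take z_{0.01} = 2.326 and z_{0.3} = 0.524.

Fisher's z: C = ½·ln((1+r)/(1−r)) = ½·ln(1.6316) = 0.2448.
n = ((z_{α} + z_β)/C)² + 3.
(2.326 + 0.524) / 0.2448 = 2.850 / 0.2448 = 11.642.
n = 11.642² + 3 = 135.54 + 3 = 138.5.
Round up.

n = 139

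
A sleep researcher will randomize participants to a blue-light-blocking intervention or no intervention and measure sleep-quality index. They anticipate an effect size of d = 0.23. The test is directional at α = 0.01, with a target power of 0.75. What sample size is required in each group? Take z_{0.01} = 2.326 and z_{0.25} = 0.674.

n = 341 per group

For two independent groups with equal n: n = 2·((z_{α} + z_β) / d)².
z_{α} + z_β = 2.326 + 0.674 = 3.000.
n = 2 × (3.000 / 0.23)² = 2 × 13.043² = 2 × 170.13 = 340.3.
Round up to the next whole participant.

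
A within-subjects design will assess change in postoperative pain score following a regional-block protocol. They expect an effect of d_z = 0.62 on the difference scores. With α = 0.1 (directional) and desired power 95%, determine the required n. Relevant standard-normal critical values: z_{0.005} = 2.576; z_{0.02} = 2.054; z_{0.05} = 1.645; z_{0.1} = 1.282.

For a paired (one-sample on differences) test: n = ((z_{α} + z_β) / d)².
z_{α} + z_β = 1.282 + 1.645 = 2.927.
n = (2.927 / 0.62)² = 4.721² = 22.29.
Round up.

n = 23 pairs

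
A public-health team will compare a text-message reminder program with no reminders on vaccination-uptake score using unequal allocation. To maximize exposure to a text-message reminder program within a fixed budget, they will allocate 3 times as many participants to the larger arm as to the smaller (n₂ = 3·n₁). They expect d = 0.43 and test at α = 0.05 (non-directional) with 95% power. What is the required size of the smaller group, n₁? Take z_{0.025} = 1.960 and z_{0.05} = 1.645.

With allocation ratio k = n₂/n₁ = 3, Var(x̄₁−x̄₂) = σ²(1/n₁ + 1/(k·n₁)) = σ²·(k+1)/(k·n₁).
So n₁ = (1 + 1/k)·((z_{α/2} + z_β)/d)² = 1.333 × (3.605/0.43)².
n₁ = 1.333 × 70.29 = 93.7.
Round up: n₁ = 94, giving n₂ = 3 × 94 = 282.

n₁ = 94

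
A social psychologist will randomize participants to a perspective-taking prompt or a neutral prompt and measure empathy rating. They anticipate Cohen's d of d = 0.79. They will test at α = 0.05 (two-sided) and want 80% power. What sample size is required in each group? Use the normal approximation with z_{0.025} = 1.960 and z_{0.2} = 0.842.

For two independent groups with equal n: n = 2·((z_{α/2} + z_β) / d)².
z_{α/2} + z_β = 1.960 + 0.842 = 2.802.
n = 2 × (2.802 / 0.79)² = 2 × 3.547² = 2 × 12.58 = 25.2.
Round up to the next whole participant.

n = 26 per group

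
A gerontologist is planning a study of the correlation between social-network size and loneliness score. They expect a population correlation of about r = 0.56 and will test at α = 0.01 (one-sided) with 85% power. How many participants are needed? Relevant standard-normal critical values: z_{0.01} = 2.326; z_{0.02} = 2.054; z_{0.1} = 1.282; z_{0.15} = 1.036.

n = 32

Fisher's z: C = ½·ln((1+r)/(1−r)) = ½·ln(3.5455) = 0.6328.
n = ((z_{α} + z_β)/C)² + 3.
(2.326 + 1.036) / 0.6328 = 3.362 / 0.6328 = 5.313.
n = 5.313² + 3 = 28.23 + 3 = 31.2.
Round up.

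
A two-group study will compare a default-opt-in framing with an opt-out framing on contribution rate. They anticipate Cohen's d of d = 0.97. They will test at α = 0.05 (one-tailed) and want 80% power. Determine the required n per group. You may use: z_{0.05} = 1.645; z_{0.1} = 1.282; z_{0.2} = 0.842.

n = 14 per group

For two independent groups with equal n: n = 2·((z_{α} + z_β) / d)².
z_{α} + z_β = 1.645 + 0.842 = 2.487.
n = 2 × (2.487 / 0.97)² = 2 × 2.564² = 2 × 6.57 = 13.1.
Round up to the next whole participant.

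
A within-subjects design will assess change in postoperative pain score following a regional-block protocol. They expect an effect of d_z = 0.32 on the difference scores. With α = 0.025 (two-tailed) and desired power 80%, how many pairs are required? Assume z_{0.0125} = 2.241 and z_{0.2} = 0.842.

For a paired (one-sample on differences) test: n = ((z_{α/2} + z_β) / d)².
z_{α/2} + z_β = 2.241 + 0.842 = 3.083.
n = (3.083 / 0.32)² = 9.634² = 92.82.
Round up.

n = 93 pairs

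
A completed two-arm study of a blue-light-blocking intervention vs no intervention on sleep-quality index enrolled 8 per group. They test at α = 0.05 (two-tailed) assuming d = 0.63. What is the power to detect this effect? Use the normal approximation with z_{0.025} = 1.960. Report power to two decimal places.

For two equal groups, power = Φ(d·√(n/2) − z_{α/2}).
d·√(n/2) = 0.63 × √(8/2) = 0.63 × 2.000 = 1.260.
z_β = 1.260 − 1.960 = -0.700.
Power = Φ(-0.700) = 0.242.

power ≈ 0.24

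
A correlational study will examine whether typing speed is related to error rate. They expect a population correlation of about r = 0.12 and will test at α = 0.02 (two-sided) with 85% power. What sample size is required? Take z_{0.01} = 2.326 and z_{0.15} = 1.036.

n = 781

Fisher's z: C = ½·ln((1+r)/(1−r)) = ½·ln(1.2727) = 0.1206.
n = ((z_{α/2} + z_β)/C)² + 3.
(2.326 + 1.036) / 0.1206 = 3.362 / 0.1206 = 27.877.
n = 27.877² + 3 = 777.14 + 3 = 780.1.
Round up.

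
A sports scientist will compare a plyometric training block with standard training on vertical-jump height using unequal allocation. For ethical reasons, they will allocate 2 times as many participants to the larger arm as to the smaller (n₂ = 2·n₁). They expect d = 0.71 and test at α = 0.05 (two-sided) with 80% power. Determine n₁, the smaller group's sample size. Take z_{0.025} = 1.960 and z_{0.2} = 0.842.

With allocation ratio k = n₂/n₁ = 2, Var(x̄₁−x̄₂) = σ²(1/n₁ + 1/(k·n₁)) = σ²·(k+1)/(k·n₁).
So n₁ = (1 + 1/k)·((z_{α/2} + z_β)/d)² = 1.500 × (2.802/0.71)².
n₁ = 1.500 × 15.57 = 23.4.
Round up: n₁ = 24, giving n₂ = 2 × 24 = 48.

n₁ = 24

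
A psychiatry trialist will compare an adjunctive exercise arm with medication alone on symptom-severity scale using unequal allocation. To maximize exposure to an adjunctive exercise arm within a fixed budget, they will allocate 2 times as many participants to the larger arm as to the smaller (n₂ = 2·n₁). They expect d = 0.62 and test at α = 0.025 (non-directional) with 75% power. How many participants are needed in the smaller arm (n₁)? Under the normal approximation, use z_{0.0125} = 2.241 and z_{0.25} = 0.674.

n₁ = 34

With allocation ratio k = n₂/n₁ = 2, Var(x̄₁−x̄₂) = σ²(1/n₁ + 1/(k·n₁)) = σ²·(k+1)/(k·n₁).
So n₁ = (1 + 1/k)·((z_{α/2} + z_β)/d)² = 1.500 × (2.915/0.62)².
n₁ = 1.500 × 22.11 = 33.2.
Round up: n₁ = 34, giving n₂ = 2 × 34 = 68.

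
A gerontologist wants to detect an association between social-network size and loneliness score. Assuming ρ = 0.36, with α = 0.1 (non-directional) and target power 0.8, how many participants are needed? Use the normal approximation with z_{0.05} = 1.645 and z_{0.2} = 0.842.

Fisher's z: C = ½·ln((1+r)/(1−r)) = ½·ln(2.1250) = 0.3769.
n = ((z_{α/2} + z_β)/C)² + 3.
(1.645 + 0.842) / 0.3769 = 2.487 / 0.3769 = 6.599.
n = 6.599² + 3 = 43.54 + 3 = 46.5.
Round up.

n = 47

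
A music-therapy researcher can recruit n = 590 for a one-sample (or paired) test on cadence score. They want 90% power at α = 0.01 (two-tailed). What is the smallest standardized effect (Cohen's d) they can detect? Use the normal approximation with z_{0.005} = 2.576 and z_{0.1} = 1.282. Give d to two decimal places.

d_min ≈ 0.16

For a single sample (or paired design) of n = 590: d_min = (z_{α/2} + z_β)/√n.
z-sum = 2.576 + 1.282 = 3.858.
d_min = 3.858 / √590 = 3.858 / 24.290 = 0.159.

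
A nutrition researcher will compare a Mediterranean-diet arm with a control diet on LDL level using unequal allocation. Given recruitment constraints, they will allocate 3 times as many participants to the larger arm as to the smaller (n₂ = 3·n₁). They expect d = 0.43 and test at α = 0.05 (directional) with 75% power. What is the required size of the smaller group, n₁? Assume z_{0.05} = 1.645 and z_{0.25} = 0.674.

With allocation ratio k = n₂/n₁ = 3, Var(x̄₁−x̄₂) = σ²(1/n₁ + 1/(k·n₁)) = σ²·(k+1)/(k·n₁).
So n₁ = (1 + 1/k)·((z_{α} + z_β)/d)² = 1.333 × (2.319/0.43)².
n₁ = 1.333 × 29.08 = 38.8.
Round up: n₁ = 39, giving n₂ = 3 × 39 = 117.

n₁ = 39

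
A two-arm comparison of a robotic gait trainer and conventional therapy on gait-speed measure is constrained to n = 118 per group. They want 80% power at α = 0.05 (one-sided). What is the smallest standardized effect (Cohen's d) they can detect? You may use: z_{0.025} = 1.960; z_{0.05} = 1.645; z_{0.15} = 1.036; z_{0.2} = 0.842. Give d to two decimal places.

For two independent groups of n = 118 each: d_min = (z_{α} + z_β)·√(2/n).
z-sum = 1.645 + 0.842 = 2.487.
d_min = 2.487 × √(2/118) = 2.487 × 0.1302 = 0.324.

d_min ≈ 0.32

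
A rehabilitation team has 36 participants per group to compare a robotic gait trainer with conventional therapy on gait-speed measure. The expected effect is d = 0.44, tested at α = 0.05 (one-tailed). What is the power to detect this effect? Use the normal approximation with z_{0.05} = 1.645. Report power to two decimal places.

For two equal groups, power = Φ(d·√(n/2) − z_{α}).
d·√(n/2) = 0.44 × √(36/2) = 0.44 × 4.243 = 1.867.
z_β = 1.867 − 1.645 = 0.222.
Power = Φ(0.222) = 0.588.

power ≈ 0.59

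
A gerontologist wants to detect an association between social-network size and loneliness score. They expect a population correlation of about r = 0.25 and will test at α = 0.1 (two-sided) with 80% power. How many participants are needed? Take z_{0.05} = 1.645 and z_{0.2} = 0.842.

Fisher's z: C = ½·ln((1+r)/(1−r)) = ½·ln(1.6667) = 0.2554.
n = ((z_{α/2} + z_β)/C)² + 3.
(1.645 + 0.842) / 0.2554 = 2.487 / 0.2554 = 9.738.
n = 9.738² + 3 = 94.82 + 3 = 97.8.
Round up.

n = 98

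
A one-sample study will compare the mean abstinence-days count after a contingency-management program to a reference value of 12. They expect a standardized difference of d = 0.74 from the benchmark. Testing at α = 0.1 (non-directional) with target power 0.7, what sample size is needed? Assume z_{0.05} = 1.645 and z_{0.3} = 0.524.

n = 9

For a one-sample test: n = ((z_{α/2} + z_β) / d)².
z_{α/2} + z_β = 1.645 + 0.524 = 2.169.
n = (2.169 / 0.74)² = 2.931² = 8.59.
Round up.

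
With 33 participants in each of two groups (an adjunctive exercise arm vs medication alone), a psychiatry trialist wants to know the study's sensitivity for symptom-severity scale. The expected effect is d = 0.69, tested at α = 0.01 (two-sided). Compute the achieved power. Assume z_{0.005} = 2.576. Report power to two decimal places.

For two equal groups, power = Φ(d·√(n/2) − z_{α/2}).
d·√(n/2) = 0.69 × √(33/2) = 0.69 × 4.062 = 2.803.
z_β = 2.803 − 2.576 = 0.227.
Power = Φ(0.227) = 0.590.

power ≈ 0.59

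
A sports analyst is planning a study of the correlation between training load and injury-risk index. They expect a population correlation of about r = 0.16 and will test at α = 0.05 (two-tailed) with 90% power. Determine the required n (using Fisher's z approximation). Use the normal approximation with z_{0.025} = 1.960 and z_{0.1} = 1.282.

Fisher's z: C = ½·ln((1+r)/(1−r)) = ½·ln(1.3810) = 0.1614.
n = ((z_{α/2} + z_β)/C)² + 3.
(1.960 + 1.282) / 0.1614 = 3.242 / 0.1614 = 20.087.
n = 20.087² + 3 = 403.48 + 3 = 406.5.
Round up.

n = 407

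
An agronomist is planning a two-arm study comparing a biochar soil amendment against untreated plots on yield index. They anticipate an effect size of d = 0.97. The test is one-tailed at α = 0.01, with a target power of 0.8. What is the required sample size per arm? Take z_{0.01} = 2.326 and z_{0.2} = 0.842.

n = 22 per group

For two independent groups with equal n: n = 2·((z_{α} + z_β) / d)².
z_{α} + z_β = 2.326 + 0.842 = 3.168.
n = 2 × (3.168 / 0.97)² = 2 × 3.266² = 2 × 10.67 = 21.3.
Round up to the next whole participant.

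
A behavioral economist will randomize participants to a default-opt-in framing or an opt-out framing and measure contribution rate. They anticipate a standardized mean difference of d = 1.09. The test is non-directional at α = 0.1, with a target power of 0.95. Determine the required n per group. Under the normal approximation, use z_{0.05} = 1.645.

n = 19 per group

For two independent groups with equal n: n = 2·((z_{α/2} + z_β) / d)².
z_{α/2} + z_β = 1.645 + 1.645 = 3.290.
n = 2 × (3.290 / 1.09)² = 2 × 3.018² = 2 × 9.11 = 18.2.
Round up to the next whole participant.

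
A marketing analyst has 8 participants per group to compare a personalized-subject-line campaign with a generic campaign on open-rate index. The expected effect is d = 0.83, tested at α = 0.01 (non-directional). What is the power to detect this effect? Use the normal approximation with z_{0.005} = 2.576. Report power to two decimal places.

power ≈ 0.18

For two equal groups, power = Φ(d·√(n/2) − z_{α/2}).
d·√(n/2) = 0.83 × √(8/2) = 0.83 × 2.000 = 1.660.
z_β = 1.660 − 2.576 = -0.916.
Power = Φ(-0.916) = 0.180.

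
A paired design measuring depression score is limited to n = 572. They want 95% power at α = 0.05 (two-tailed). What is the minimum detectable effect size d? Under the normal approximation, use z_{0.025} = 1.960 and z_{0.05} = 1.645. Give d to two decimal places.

d_min ≈ 0.15

For a single sample (or paired design) of n = 572: d_min = (z_{α/2} + z_β)/√n.
z-sum = 1.960 + 1.645 = 3.605.
d_min = 3.605 / √572 = 3.605 / 23.917 = 0.151.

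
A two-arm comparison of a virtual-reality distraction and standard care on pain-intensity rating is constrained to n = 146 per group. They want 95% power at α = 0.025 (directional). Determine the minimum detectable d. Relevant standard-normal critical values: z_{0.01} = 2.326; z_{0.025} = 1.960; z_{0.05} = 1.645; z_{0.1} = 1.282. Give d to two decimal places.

d_min ≈ 0.42

For two independent groups of n = 146 each: d_min = (z_{α} + z_β)·√(2/n).
z-sum = 1.960 + 1.645 = 3.605.
d_min = 3.605 × √(2/146) = 3.605 × 0.1170 = 0.422.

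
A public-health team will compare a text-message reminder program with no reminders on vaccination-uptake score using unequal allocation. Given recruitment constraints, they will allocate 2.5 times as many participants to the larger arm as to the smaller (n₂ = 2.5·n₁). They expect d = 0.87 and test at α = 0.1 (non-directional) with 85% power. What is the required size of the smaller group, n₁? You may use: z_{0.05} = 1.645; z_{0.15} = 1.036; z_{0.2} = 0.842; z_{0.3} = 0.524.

With allocation ratio k = n₂/n₁ = 2.5, Var(x̄₁−x̄₂) = σ²(1/n₁ + 1/(k·n₁)) = σ²·(k+1)/(k·n₁).
So n₁ = (1 + 1/k)·((z_{α/2} + z_β)/d)² = 1.400 × (2.681/0.87)².
n₁ = 1.400 × 9.50 = 13.3.
Round up: n₁ = 14, giving n₂ = 2.5 × 14 = 35.

n₁ = 14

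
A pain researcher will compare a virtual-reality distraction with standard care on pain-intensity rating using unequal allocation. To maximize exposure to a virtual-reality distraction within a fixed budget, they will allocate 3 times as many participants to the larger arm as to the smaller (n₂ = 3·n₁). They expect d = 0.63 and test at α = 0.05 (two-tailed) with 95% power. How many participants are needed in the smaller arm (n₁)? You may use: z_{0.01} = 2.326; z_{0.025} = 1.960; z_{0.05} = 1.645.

With allocation ratio k = n₂/n₁ = 3, Var(x̄₁−x̄₂) = σ²(1/n₁ + 1/(k·n₁)) = σ²·(k+1)/(k·n₁).
So n₁ = (1 + 1/k)·((z_{α/2} + z_β)/d)² = 1.333 × (3.605/0.63)².
n₁ = 1.333 × 32.74 = 43.7.
Round up: n₁ = 44, giving n₂ = 3 × 44 = 132.

n₁ = 44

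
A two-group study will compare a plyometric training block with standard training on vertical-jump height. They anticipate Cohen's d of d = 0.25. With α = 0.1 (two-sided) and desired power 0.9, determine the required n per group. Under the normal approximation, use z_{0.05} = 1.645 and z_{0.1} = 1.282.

n = 275 per group

For two independent groups with equal n: n = 2·((z_{α/2} + z_β) / d)².
z_{α/2} + z_β = 1.645 + 1.282 = 2.927.
n = 2 × (2.927 / 0.25)² = 2 × 11.708² = 2 × 137.08 = 274.2.
Round up to the next whole participant.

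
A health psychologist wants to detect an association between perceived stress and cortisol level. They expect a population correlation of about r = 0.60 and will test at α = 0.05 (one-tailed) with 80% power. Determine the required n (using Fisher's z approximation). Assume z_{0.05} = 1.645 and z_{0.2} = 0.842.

Fisher's z: C = ½·ln((1+r)/(1−r)) = ½·ln(4.0000) = 0.6931.
n = ((z_{α} + z_β)/C)² + 3.
(1.645 + 0.842) / 0.6931 = 2.487 / 0.6931 = 3.588.
n = 3.588² + 3 = 12.88 + 3 = 15.9.
Round up.

n = 16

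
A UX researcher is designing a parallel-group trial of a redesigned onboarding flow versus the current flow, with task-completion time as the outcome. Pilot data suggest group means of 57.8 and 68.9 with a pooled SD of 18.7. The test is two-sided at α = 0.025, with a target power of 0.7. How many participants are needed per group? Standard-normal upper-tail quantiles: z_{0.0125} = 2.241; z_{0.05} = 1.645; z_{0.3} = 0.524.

Cohen's d = |M₁ − M₂| / SD_pooled = |57.8 − 68.9| / 18.7 = 11.1 / 18.7 = 0.594.
For two independent groups with equal n: n = 2·((z_{α/2} + z_β) / d)².
z_{α/2} + z_β = 2.241 + 0.524 = 2.765.
n = 2 × (2.765 / 0.594)² = 2 × 4.655² = 2 × 21.67 = 43.3.
Round up to the next whole participant.

n = 44 per group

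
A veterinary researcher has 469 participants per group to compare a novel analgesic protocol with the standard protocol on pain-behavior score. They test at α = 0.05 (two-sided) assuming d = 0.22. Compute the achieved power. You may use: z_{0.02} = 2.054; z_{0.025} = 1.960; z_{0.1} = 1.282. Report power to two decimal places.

For two equal groups, power = Φ(d·√(n/2) − z_{α/2}).
d·√(n/2) = 0.22 × √(469/2) = 0.22 × 15.313 = 3.369.
z_β = 3.369 − 1.960 = 1.409.
Power = Φ(1.409) = 0.921.

power ≈ 0.92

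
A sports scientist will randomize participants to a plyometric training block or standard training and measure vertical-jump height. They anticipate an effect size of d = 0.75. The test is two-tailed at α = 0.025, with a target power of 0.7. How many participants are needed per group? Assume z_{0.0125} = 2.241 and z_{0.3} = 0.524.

n = 28 per group

For two independent groups with equal n: n = 2·((z_{α/2} + z_β) / d)².
z_{α/2} + z_β = 2.241 + 0.524 = 2.765.
n = 2 × (2.765 / 0.75)² = 2 × 3.687² = 2 × 13.59 = 27.2.
Round up to the next whole participant.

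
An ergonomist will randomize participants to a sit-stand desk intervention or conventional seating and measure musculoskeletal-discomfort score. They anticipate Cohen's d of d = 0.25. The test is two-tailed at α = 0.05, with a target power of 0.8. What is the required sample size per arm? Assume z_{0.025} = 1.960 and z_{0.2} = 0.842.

n = 252 per group

For two independent groups with equal n: n = 2·((z_{α/2} + z_β) / d)².
z_{α/2} + z_β = 1.960 + 0.842 = 2.802.
n = 2 × (2.802 / 0.25)² = 2 × 11.208² = 2 × 125.62 = 251.2.
Round up to the next whole participant.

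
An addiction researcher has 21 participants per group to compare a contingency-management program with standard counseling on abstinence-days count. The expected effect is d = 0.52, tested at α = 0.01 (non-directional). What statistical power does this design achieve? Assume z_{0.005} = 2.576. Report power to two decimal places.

power ≈ 0.19

For two equal groups, power = Φ(d·√(n/2) − z_{α/2}).
d·√(n/2) = 0.52 × √(21/2) = 0.52 × 3.240 = 1.685.
z_β = 1.685 − 2.576 = -0.891.
Power = Φ(-0.891) = 0.186.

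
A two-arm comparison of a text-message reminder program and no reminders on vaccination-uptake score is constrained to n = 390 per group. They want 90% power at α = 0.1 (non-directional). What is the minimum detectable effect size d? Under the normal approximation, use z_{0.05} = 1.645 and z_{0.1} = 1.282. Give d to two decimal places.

d_min ≈ 0.21

For two independent groups of n = 390 each: d_min = (z_{α/2} + z_β)·√(2/n).
z-sum = 1.645 + 1.282 = 2.927.
d_min = 2.927 × √(2/390) = 2.927 × 0.0716 = 0.210.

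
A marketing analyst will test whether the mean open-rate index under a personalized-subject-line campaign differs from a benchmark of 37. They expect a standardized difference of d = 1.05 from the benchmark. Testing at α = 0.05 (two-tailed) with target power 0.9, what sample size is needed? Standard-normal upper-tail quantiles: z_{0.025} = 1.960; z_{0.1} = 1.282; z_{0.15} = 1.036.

n = 10

For a one-sample test: n = ((z_{α/2} + z_β) / d)².
z_{α/2} + z_β = 1.960 + 1.282 = 3.242.
n = (3.242 / 1.05)² = 3.088² = 9.53.
Round up.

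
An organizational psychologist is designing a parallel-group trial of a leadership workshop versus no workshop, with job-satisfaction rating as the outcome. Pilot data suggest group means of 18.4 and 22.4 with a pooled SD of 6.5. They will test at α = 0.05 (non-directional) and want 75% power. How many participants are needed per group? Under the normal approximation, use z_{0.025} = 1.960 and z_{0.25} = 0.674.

n = 37 per group

Cohen's d = |M₁ − M₂| / SD_pooled = |18.4 − 22.4| / 6.5 = 4.0 / 6.5 = 0.615.
For two independent groups with equal n: n = 2·((z_{α/2} + z_β) / d)².
z_{α/2} + z_β = 1.960 + 0.674 = 2.634.
n = 2 × (2.634 / 0.615)² = 2 × 4.283² = 2 × 18.34 = 36.7.
Round up to the next whole participant.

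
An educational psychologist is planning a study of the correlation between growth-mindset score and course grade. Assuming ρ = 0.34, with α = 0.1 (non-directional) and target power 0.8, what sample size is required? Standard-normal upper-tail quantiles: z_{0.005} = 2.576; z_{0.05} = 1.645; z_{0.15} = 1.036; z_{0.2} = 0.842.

Fisher's z: C = ½·ln((1+r)/(1−r)) = ½·ln(2.0303) = 0.3541.
n = ((z_{α/2} + z_β)/C)² + 3.
(1.645 + 0.842) / 0.3541 = 2.487 / 0.3541 = 7.023.
n = 7.023² + 3 = 49.33 + 3 = 52.3.
Round up.

n = 53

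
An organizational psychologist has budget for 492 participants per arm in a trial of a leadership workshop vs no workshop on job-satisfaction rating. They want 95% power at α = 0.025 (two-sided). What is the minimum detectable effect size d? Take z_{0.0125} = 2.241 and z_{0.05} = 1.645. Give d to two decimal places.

d_min ≈ 0.25

For two independent groups of n = 492 each: d_min = (z_{α/2} + z_β)·√(2/n).
z-sum = 2.241 + 1.645 = 3.886.
d_min = 3.886 × √(2/492) = 3.886 × 0.0638 = 0.248.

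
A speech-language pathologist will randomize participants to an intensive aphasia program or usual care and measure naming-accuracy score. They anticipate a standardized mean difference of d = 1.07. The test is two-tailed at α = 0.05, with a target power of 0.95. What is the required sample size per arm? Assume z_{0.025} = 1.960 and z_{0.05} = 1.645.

n = 23 per group

For two independent groups with equal n: n = 2·((z_{α/2} + z_β) / d)².
z_{α/2} + z_β = 1.960 + 1.645 = 3.605.
n = 2 × (3.605 / 1.07)² = 2 × 3.369² = 2 × 11.35 = 22.7.
Round up to the next whole participant.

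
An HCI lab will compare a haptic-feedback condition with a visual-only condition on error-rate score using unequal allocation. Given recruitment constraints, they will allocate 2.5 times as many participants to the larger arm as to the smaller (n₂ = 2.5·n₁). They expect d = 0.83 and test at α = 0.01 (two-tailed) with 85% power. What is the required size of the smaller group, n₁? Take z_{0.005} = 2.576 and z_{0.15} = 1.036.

n₁ = 27

With allocation ratio k = n₂/n₁ = 2.5, Var(x̄₁−x̄₂) = σ²(1/n₁ + 1/(k·n₁)) = σ²·(k+1)/(k·n₁).
So n₁ = (1 + 1/k)·((z_{α/2} + z_β)/d)² = 1.400 × (3.612/0.83)².
n₁ = 1.400 × 18.94 = 26.5.
Round up: n₁ = 27, giving n₂ = ⌈2.5 × 27⌉ = ⌈67.5⌉ = 68.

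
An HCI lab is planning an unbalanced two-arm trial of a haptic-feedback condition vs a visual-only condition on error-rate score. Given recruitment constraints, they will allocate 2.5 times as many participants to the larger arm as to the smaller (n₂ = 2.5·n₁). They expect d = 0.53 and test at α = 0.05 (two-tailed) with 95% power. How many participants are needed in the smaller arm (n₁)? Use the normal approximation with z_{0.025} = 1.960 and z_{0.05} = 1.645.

With allocation ratio k = n₂/n₁ = 2.5, Var(x̄₁−x̄₂) = σ²(1/n₁ + 1/(k·n₁)) = σ²·(k+1)/(k·n₁).
So n₁ = (1 + 1/k)·((z_{α/2} + z_β)/d)² = 1.400 × (3.605/0.53)².
n₁ = 1.400 × 46.27 = 64.8.
Round up: n₁ = 65, giving n₂ = ⌈2.5 × 65⌉ = ⌈162.5⌉ = 163.

n₁ = 65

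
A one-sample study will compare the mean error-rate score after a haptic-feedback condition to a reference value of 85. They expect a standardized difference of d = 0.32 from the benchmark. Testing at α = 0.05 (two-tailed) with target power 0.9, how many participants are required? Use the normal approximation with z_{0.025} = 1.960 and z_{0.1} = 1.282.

For a one-sample test: n = ((z_{α/2} + z_β) / d)².
z_{α/2} + z_β = 1.960 + 1.282 = 3.242.
n = (3.242 / 0.32)² = 10.131² = 102.64.
Round up.

n = 103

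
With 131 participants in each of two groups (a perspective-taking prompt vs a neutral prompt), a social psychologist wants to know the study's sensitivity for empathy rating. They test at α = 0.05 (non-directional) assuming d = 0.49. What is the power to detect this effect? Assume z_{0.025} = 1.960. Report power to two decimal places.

power ≈ 0.98

For two equal groups, power = Φ(d·√(n/2) − z_{α/2}).
d·√(n/2) = 0.49 × √(131/2) = 0.49 × 8.093 = 3.966.
z_β = 3.966 − 1.960 = 2.006.
Power = Φ(2.006) = 0.978.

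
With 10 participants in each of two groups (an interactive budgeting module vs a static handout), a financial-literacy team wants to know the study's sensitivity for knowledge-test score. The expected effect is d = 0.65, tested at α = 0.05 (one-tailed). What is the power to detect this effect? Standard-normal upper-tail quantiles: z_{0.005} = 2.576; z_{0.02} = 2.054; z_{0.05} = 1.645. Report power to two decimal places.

power ≈ 0.42

For two equal groups, power = Φ(d·√(n/2) − z_{α}).
d·√(n/2) = 0.65 × √(10/2) = 0.65 × 2.236 = 1.453.
z_β = 1.453 − 1.645 = -0.192.
Power = Φ(-0.192) = 0.424.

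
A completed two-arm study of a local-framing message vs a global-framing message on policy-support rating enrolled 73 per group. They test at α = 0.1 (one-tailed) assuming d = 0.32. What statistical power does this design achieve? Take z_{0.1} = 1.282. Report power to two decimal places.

For two equal groups, power = Φ(d·√(n/2) − z_{α}).
d·√(n/2) = 0.32 × √(73/2) = 0.32 × 6.042 = 1.933.
z_β = 1.933 − 1.282 = 0.651.
Power = Φ(0.651) = 0.743.

power ≈ 0.74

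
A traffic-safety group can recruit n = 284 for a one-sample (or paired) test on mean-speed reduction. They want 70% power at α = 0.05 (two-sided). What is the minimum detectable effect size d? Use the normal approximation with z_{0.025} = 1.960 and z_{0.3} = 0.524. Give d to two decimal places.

For a single sample (or paired design) of n = 284: d_min = (z_{α/2} + z_β)/√n.
z-sum = 1.960 + 0.524 = 2.484.
d_min = 2.484 / √284 = 2.484 / 16.852 = 0.147.

d_min ≈ 0.15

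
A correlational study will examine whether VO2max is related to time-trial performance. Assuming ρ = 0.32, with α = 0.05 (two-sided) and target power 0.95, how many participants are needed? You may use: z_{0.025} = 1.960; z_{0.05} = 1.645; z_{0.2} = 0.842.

Fisher's z: C = ½·ln((1+r)/(1−r)) = ½·ln(1.9412) = 0.3316.
n = ((z_{α/2} + z_β)/C)² + 3.
(1.960 + 1.645) / 0.3316 = 3.605 / 0.3316 = 10.872.
n = 10.872² + 3 = 118.19 + 3 = 121.2.
Round up.

n = 122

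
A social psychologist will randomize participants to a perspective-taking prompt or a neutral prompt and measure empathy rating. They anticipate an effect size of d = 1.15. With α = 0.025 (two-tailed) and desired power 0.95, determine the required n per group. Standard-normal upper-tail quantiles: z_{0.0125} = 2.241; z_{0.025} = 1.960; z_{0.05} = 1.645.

For two independent groups with equal n: n = 2·((z_{α/2} + z_β) / d)².
z_{α/2} + z_β = 2.241 + 1.645 = 3.886.
n = 2 × (3.886 / 1.15)² = 2 × 3.379² = 2 × 11.42 = 22.8.
Round up to the next whole participant.

n = 23 per group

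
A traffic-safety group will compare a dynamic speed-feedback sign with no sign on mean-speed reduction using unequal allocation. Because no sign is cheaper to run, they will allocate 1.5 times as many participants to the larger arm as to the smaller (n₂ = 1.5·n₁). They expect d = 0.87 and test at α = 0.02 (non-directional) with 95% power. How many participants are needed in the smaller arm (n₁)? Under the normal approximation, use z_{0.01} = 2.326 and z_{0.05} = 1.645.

n₁ = 35

With allocation ratio k = n₂/n₁ = 1.5, Var(x̄₁−x̄₂) = σ²(1/n₁ + 1/(k·n₁)) = σ²·(k+1)/(k·n₁).
So n₁ = (1 + 1/k)·((z_{α/2} + z_β)/d)² = 1.667 × (3.971/0.87)².
n₁ = 1.667 × 20.83 = 34.7.
Round up: n₁ = 35, giving n₂ = ⌈1.5 × 35⌉ = ⌈52.5⌉ = 53.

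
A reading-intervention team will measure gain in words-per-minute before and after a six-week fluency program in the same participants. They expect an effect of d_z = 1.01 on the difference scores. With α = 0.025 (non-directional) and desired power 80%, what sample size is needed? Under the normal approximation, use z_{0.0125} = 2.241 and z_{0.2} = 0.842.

n = 10 pairs

For a paired (one-sample on differences) test: n = ((z_{α/2} + z_β) / d)².
z_{α/2} + z_β = 2.241 + 0.842 = 3.083.
n = (3.083 / 1.01)² = 3.052² = 9.32.
Round up.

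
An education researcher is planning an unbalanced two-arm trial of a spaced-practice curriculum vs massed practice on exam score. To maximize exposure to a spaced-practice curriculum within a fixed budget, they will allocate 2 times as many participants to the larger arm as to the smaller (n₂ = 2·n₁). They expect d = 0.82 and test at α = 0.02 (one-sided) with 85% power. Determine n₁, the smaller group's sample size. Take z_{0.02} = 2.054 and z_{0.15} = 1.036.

n₁ = 22

With allocation ratio k = n₂/n₁ = 2, Var(x̄₁−x̄₂) = σ²(1/n₁ + 1/(k·n₁)) = σ²·(k+1)/(k·n₁).
So n₁ = (1 + 1/k)·((z_{α} + z_β)/d)² = 1.500 × (3.090/0.82)².
n₁ = 1.500 × 14.20 = 21.3.
Round up: n₁ = 22, giving n₂ = 2 × 22 = 44.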